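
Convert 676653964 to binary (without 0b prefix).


676653964 = 101000010101001110101110001100 in binary

101000010101001110101110001100


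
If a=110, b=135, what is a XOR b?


110 ^ 135 = 233

233


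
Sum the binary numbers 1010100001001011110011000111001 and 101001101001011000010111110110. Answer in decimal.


1010100001001011110011000111001 + 101001101001011000010111110110 = 1111101110010110110110000101111 = 2110483503

2110483503


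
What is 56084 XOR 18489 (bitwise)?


0b1101101100010100 ^ 0b100100000111001 = 0b1001001100101101 = 37677

37677


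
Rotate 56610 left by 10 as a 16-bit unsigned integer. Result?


Rotate 0b1101110100100010 left by 10 (16-bit) = 0b1000101101110100 = 35700

35700


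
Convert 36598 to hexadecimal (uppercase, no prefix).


36598 = 8EF6 hex

8EF6


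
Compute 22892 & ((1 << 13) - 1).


22892 & 8191 = 6508

6508


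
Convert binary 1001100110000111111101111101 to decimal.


1001100110000111111101111101 in decimal = 160989053

160989053


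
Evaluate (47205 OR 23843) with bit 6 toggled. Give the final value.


Step 1: 47205 | 23843 = 64871
Step 2: 64871 ^ (1 << 6) = 64871 ^ 64 = 64807

64807


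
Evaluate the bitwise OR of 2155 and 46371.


0b100001101011 | 0b1011010100100011 = 0b1011110101101011 = 48491

48491


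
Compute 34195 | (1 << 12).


34195 | (1 << 12) = 34195 | 4096 = 38291

38291


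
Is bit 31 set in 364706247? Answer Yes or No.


0b10101101111001111100111000111, bit 31 = 0. No

No


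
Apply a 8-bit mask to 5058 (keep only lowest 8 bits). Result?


5058 & 255 = 194

194


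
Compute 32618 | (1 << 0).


32618 | (1 << 0) = 32618 | 1 = 32619

32619


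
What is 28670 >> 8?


0b110111111111110 >> 8 = 0b1101111 = 111

111


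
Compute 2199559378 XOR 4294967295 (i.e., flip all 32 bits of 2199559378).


2199559378 ^ 4294967295 = 2095407917

2095407917


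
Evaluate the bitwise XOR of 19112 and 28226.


0b100101010101000 ^ 0b110111001000010 = 0b10010011101010 = 9450

9450


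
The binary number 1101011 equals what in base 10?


1101011 in decimal = 107

107


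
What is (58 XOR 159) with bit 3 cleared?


Step 1: 58 ^ 159 = 165
Step 2: 165 & ~(1 << 3) = 165

165


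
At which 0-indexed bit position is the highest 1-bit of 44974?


0b1010111110101110. Highest set bit at position 15

15


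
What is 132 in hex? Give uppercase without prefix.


132 = 84 hex

84


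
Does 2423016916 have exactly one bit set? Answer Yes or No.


0b10010000011011000100110111010100. Multiple bits set => No

No


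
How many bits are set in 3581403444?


0b11010101011101111110000100110100 has 18 set bits

18


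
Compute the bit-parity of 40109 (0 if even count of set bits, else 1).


0b1001110010101101 has 9 ones => parity 1

1


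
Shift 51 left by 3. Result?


0b110011 << 3 = 0b110011000 = 408

408


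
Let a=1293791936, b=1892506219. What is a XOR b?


1293791936 ^ 1892506219 = 1037101227

1037101227


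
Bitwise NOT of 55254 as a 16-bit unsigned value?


~0b1101011111010110 = 0b10100000101001 = 10281 (16-bit unsigned)

10281


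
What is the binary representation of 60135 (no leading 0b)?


60135 = 1110101011100111 in binary

1110101011100111


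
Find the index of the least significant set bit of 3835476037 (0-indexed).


0b11100100100111001011100001000101. Lowest set bit at position 0

0


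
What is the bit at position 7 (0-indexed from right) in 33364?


0b1000001001010100, position 7 = 0

0


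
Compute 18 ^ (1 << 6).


18 ^ (1 << 6) = 18 ^ 64 = 82

82


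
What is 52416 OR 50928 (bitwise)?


0b1100110011000000 | 0b1100011011110000 = 0b1100111011110000 = 52976

52976


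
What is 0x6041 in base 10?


6041 hex = 24641 decimal

24641


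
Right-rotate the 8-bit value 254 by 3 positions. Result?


Rotate 0b11111110 right by 3 (8-bit) = 0b11011111 = 223

223


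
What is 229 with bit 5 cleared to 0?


229 & ~(1 << 5) = 197

197


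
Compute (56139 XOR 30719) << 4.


Step 1: 56139 ^ 30719 = 44212
Step 2: 44212 << 4 = 707392

707392


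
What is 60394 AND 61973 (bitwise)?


0b1110101111101010 & 0b1111001000010101 = 0b1110001000000000 = 57856

57856


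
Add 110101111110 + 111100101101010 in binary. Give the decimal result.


110101111110 + 111100101101010 = 1000011011101000 = 34536

34536


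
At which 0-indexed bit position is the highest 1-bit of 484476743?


0b11100111000001000011101000111. Highest set bit at position 28

28


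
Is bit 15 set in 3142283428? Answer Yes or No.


0b10111011010010110111000010100100, bit 15 = 0. No

No


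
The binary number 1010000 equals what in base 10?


1010000 in decimal = 80

80


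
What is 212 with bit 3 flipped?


212 ^ (1 << 3) = 212 ^ 8 = 220

220


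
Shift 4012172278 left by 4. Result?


0b11101111001001001110001111110110 << 4 = 0b111011110010010011100011111101100000 = 64194756448

64194756448


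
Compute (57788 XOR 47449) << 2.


Step 1: 57788 ^ 47449 = 22757
Step 2: 22757 << 2 = 91028

91028


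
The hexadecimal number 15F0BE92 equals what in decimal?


15F0BE92 hex = 368098962 decimal

368098962


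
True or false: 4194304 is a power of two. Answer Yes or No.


0b10000000000000000000000. Only one bit set => Yes

Yes


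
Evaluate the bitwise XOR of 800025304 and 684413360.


0b101111101011110110101011011000 ^ 0b101000110010110101000110110000 = 0b111011001000011101101101000 = 124009320

124009320


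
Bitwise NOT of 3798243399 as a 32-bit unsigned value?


~0b11100010011001001001100001000111 = 0b11101100110110110011110111000 = 496723896 (32-bit unsigned)

496723896


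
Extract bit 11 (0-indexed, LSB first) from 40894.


0b1001111110111110, position 11 = 1

1


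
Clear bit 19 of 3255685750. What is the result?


3255685750 & ~(1 << 19) = 3255161462

3255161462


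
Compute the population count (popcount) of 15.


0b1111 has 4 set bits

4


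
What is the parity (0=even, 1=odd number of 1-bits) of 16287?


0b11111110011111 has 12 ones => parity 0

0


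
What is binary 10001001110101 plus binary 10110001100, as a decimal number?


10001001110101 + 10110001100 = 10100000000001 = 10241

10241


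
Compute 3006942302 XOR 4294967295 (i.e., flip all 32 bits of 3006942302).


3006942302 ^ 4294967295 = 1288024993

1288024993


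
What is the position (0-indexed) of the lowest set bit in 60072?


0b1110101010101000. Lowest set bit at position 3

3


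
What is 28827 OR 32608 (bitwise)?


0b111000010011011 | 0b111111101100000 = 0b111111111111011 = 32763

32763


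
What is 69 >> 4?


0b1000101 >> 4 = 0b100 = 4

4


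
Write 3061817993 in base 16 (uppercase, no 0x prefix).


3061817993 = B67FA289 hex

B67FA289


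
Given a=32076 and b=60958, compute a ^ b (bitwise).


32076 ^ 60958 = 37714

37714


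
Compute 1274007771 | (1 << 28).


1274007771 | (1 << 28) = 1274007771 | 268435456 = 1542443227

1542443227


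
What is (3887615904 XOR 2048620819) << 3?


Step 1: 3887615904 ^ 2048620819 = 2644719283
Step 2: 2644719283 << 3 = 21157754264

21157754264


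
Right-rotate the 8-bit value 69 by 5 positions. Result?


Rotate 0b1000101 right by 5 (8-bit) = 0b101010 = 42

42


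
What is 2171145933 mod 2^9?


2171145933 & 511 = 205

205


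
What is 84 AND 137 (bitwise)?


0b1010100 & 0b10001001 = 0b0 = 0

0


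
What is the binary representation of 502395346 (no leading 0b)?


502395346 = 11101111100011111000111010010 in binary

11101111100011111000111010010


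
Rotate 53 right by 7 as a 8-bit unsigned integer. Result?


Rotate 0b110101 right by 7 (8-bit) = 0b1101010 = 106

106


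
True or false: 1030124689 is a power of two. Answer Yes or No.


0b111101011001100111010010010001. Multiple bits set => No

No


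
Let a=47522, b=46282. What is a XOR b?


47522 ^ 46282 = 3432

3432


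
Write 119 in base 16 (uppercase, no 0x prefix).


119 = 77 hex

77


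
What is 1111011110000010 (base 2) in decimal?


1111011110000010 in decimal = 63362

63362


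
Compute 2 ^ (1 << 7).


2 ^ (1 << 7) = 2 ^ 128 = 130

130


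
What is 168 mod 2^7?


168 & 127 = 40

40


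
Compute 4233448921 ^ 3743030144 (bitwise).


0b11111100010101010100110111011001 ^ 0b11011111000110100001101110000000 = 0b100011010011110101011001011001 = 592402009

592402009


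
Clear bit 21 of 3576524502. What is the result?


3576524502 & ~(1 << 21) = 3574427350

3574427350


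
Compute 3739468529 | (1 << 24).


3739468529 | (1 << 24) = 3739468529 | 16777216 = 3756245745

3756245745


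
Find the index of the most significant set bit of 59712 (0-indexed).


0b1110100101000000. Highest set bit at position 15

15


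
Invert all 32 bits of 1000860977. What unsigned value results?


1000860977 ^ 4294967295 = 3294106318

3294106318


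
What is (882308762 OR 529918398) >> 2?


Step 1: 882308762 | 529918398 = 1066926014
Step 2: 1066926014 >> 2 = 266731503

266731503


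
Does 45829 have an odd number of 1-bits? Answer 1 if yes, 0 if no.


0b1011001100000101 has 7 ones => parity 1

1


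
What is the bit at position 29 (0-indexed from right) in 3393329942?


0b11001010010000100001101100010110, position 29 = 0

0


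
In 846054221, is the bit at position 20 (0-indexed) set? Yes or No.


0b110010011011011100001101001101, bit 20 = 0. No

No


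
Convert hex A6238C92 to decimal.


A6238C92 hex = 2787347602 decimal

2787347602


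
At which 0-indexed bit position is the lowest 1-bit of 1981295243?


0b1110110000110000010101010001011. Lowest set bit at position 0

0


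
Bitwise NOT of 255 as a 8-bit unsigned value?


~0b11111111 = 0b0 = 0 (8-bit unsigned)

0


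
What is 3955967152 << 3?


0b11101011110010110100010010110000 << 3 = 0b11101011110010110100010010110000000 = 31647737216

31647737216


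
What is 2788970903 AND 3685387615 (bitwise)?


0b10100110001111000101000110010111 & 0b11011011101010101000110101011111 = 0b10000010001010000000000100010111 = 2183659799

2183659799


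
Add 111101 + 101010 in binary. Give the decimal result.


111101 + 101010 = 1100111 = 103

103


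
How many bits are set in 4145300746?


0b11110111000101000100010100001010 has 14 set bits

14


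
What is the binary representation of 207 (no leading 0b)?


207 = 11001111 in binary

11001111


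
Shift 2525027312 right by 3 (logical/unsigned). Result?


0b10010110100000001101101111110000 >> 3 = 0b10010110100000001101101111110 = 315628414

315628414


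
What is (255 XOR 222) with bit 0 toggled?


Step 1: 255 ^ 222 = 33
Step 2: 33 ^ (1 << 0) = 33 ^ 1 = 32

32


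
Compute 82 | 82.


0b1010010 | 0b1010010 = 0b1010010 = 82

82


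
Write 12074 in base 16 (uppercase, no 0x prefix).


12074 = 2F2A hex

2F2A


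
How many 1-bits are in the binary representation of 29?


0b11101 has 4 set bits

4


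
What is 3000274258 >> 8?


0b10110010110101001000110101010010 >> 8 = 0b101100101101010010001101 = 11719821

11719821


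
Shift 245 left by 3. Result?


0b11110101 << 3 = 0b11110101000 = 1960

1960


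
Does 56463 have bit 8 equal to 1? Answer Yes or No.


0b1101110010001111, bit 8 = 0. No

No


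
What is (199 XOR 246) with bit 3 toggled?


Step 1: 199 ^ 246 = 49
Step 2: 49 ^ (1 << 3) = 49 ^ 8 = 57

57


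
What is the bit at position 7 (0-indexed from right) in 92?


0b1011100, position 7 = 0

0


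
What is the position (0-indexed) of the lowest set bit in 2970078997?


0b10110001000001111100111100010101. Lowest set bit at position 0

0


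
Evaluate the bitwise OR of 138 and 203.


0b10001010 | 0b11001011 = 0b11001011 = 203

203


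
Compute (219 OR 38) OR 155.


Step 1: 219 | 38 = 255
Step 2: 255 | 155 = 255

255


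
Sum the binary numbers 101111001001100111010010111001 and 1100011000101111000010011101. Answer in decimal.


101111001001100111010010111001 + 1100011000101111000010011101 = 111011100010010110010101010110 = 998860118

998860118


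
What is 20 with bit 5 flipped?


20 ^ (1 << 5) = 20 ^ 32 = 52

52


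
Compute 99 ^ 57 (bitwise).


0b1100011 ^ 0b111001 = 0b1011010 = 90

90


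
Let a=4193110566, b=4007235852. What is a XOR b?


4193110566 ^ 4007235852 = 389307178

389307178


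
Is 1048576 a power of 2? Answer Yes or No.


0b100000000000000000000. Only one bit set => Yes

Yes


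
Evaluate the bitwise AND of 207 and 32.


0b11001111 & 0b100000 = 0b0 = 0

0


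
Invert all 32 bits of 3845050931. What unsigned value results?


3845050931 ^ 4294967295 = 449916364

449916364


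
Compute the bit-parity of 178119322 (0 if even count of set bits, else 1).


0b1010100111011110001010011010 has 15 ones => parity 1

1


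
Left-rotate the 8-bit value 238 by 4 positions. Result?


Rotate 0b11101110 left by 4 (8-bit) = 0b11101110 = 238

238


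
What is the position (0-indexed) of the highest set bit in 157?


0b10011101. Highest set bit at position 7

7


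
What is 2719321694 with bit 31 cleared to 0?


2719321694 & ~(1 << 31) = 571838046

571838046


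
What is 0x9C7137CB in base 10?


9C7137CB hex = 2624665547 decimal

2624665547


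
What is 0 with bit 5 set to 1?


0 | (1 << 5) = 0 | 32 = 32

32


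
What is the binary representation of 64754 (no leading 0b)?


64754 = 1111110011110010 in binary

1111110011110010


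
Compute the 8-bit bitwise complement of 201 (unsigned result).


~0b11001001 = 0b110110 = 54 (8-bit unsigned)

54


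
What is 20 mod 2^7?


20 & 127 = 20

20


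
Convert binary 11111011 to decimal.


11111011 in decimal = 251

251


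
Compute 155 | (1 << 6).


155 | (1 << 6) = 155 | 64 = 219

219


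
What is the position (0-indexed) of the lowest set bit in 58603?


0b1110010011101011. Lowest set bit at position 0

0


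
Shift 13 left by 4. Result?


0b1101 << 4 = 0b11010000 = 208

208


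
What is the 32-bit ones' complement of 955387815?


955387815 ^ 4294967295 = 3339579480

3339579480


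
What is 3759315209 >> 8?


0b11100000000100101001100100001001 >> 8 = 0b111000000001001010011001 = 14684825

14684825


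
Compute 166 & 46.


0b10100110 & 0b101110 = 0b100110 = 38

38


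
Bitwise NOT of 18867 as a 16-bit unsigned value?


~0b100100110110011 = 0b1011011001001100 = 46668 (16-bit unsigned)

46668


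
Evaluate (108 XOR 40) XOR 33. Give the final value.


Step 1: 108 ^ 40 = 68
Step 2: 68 ^ 33 = 101

101


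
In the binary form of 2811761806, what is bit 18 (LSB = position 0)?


0b10100111100110000001010010001110, position 18 = 0

0


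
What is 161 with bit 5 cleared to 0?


161 & ~(1 << 5) = 129

129


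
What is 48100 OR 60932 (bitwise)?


0b1011101111100100 | 0b1110111000000100 = 0b1111111111100100 = 65508

65508


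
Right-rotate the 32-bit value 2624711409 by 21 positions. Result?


Rotate 0b10011100011100011110101011110001 right by 21 (32-bit) = 0b10001111010101111000110011100011 = 2404879587

2404879587


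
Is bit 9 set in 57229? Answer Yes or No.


0b1101111110001101, bit 9 = 1. Yes

Yes


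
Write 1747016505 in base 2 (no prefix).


1747016505 = 1101000001000010101101100111001 in binary

1101000001000010101101100111001


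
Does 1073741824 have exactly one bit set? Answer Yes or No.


0b1000000000000000000000000000000. Only one bit set => Yes

Yes


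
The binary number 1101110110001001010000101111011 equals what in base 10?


1101110110001001010000101111011 in decimal = 1858380155

1858380155


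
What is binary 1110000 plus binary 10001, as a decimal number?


1110000 + 10001 = 10000001 = 129

129


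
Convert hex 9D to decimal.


9D hex = 157 decimal

157


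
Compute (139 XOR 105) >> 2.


Step 1: 139 ^ 105 = 226
Step 2: 226 >> 2 = 56

56


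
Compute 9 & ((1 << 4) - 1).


9 & 15 = 9

9


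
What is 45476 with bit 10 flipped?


45476 ^ (1 << 10) = 45476 ^ 1024 = 46500

46500


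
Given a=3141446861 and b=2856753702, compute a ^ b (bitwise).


3141446861 ^ 2856753702 = 293091051

293091051


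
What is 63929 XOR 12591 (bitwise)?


0b1111100110111001 ^ 0b11000100101111 = 0b1100100010010110 = 51350

51350


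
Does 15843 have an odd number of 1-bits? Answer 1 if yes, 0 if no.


0b11110111100011 has 10 ones => parity 0

0


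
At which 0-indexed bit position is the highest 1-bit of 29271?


0b111001001010111. Highest set bit at position 14

14


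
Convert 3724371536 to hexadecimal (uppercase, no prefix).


3724371536 = DDFD6650 hex

DDFD6650


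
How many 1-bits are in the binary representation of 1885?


0b11101011101 has 8 set bits

8


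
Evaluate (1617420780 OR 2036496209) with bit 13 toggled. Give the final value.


Step 1: 1617420780 | 2036496209 = 2036856829
Step 2: 2036856829 ^ (1 << 13) = 2036856829 ^ 8192 = 2036848637

2036848637


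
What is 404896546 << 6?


0b11000001000100011101100100010 << 6 = 0b11000001000100011101100100010000000 = 25913378944

25913378944


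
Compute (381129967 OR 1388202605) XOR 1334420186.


Step 1: 381129967 | 1388202605 = 1455415023
Step 2: 1455415023 ^ 1334420186 = 423001141

423001141


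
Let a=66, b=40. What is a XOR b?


66 ^ 40 = 106

106


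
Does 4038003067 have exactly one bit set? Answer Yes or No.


0b11110000101011110000100101111011. Multiple bits set => No

No


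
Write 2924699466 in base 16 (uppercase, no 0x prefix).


2924699466 = AE535F4A hex

AE535F4A


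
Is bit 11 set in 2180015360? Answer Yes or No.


0b10000001111100000110010100000000, bit 11 = 0. No

No


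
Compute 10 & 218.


0b1010 & 0b11011010 = 0b1010 = 10

10


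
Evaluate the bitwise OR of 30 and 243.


0b11110 | 0b11110011 = 0b11111111 = 255

255


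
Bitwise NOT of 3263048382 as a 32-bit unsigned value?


~0b11000010011111100010101010111110 = 0b111101100000011101010101000001 = 1031918913 (32-bit unsigned)

1031918913


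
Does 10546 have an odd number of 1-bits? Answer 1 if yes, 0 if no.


0b10100100110010 has 6 ones => parity 0

0


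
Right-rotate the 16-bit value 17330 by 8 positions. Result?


Rotate 0b100001110110010 right by 8 (16-bit) = 0b1011001001000011 = 45635

45635


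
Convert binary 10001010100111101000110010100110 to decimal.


10001010100111101000110010100110 in decimal = 2325646502

2325646502


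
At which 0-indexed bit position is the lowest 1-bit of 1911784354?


0b1110001111100111000001110100010. Lowest set bit at position 1

1


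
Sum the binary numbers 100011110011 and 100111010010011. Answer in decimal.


100011110011 + 100111010010011 = 101011110000110 = 22406

22406


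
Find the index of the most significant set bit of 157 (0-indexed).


0b10011101. Highest set bit at position 7

7


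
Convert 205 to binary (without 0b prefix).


205 = 11001101 in binary

11001101


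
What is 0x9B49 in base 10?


9B49 hex = 39753 decimal

39753


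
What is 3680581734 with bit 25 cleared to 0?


3680581734 & ~(1 << 25) = 3647027302

3647027302


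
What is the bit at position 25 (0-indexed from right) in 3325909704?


0b11000110001111010101101011001000, position 25 = 1

1


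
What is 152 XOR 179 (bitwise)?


0b10011000 ^ 0b10110011 = 0b101011 = 43

43


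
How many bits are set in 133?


0b10000101 has 3 set bits

3


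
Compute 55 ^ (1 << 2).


55 ^ (1 << 2) = 55 ^ 4 = 51

51


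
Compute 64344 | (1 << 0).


64344 | (1 << 0) = 64344 | 1 = 64345

64345


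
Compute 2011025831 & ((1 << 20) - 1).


2011025831 & 1048575 = 905639

905639


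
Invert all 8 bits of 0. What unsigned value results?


0 ^ 255 = 255

255


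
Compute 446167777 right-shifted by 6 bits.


0b11010100101111111101011100001 >> 6 = 0b11010100101111111101011 = 6971371

6971371


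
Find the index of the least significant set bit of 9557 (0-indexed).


0b10010101010101. Lowest set bit at position 0

0


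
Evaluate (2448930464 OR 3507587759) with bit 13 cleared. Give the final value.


Step 1: 2448930464 | 3507587759 = 3522674351
Step 2: 3522674351 & ~(1 << 13) = 3522666159

3522666159


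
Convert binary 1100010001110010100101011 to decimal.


1100010001110010100101011 in decimal = 25748779

25748779


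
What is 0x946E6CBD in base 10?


946E6CBD hex = 2490264765 decimal

2490264765


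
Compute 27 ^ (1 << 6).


27 ^ (1 << 6) = 27 ^ 64 = 91

91


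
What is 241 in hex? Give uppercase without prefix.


241 = F1 hex

F1


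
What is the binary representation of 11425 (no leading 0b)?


11425 = 10110010100001 in binary

10110010100001


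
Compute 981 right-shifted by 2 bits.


0b1111010101 >> 2 = 0b11110101 = 245

245


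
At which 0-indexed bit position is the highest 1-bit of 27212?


0b110101001001100. Highest set bit at position 14

14


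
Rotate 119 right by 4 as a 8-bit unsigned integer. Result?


Rotate 0b1110111 right by 4 (8-bit) = 0b1110111 = 119

119


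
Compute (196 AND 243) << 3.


Step 1: 196 & 243 = 192
Step 2: 192 << 3 = 1536

1536


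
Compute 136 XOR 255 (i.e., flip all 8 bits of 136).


136 ^ 255 = 119

119


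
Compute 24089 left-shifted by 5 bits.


0b101111000011001 << 5 = 0b10111100001100100000 = 770848

770848


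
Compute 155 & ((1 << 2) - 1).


155 & 3 = 3

3


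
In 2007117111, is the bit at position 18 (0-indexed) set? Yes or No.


0b1110111101000100010110100110111, bit 18 = 0. No

No


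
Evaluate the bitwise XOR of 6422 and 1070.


0b1100100010110 ^ 0b10000101110 = 0b1110100111000 = 7480

7480


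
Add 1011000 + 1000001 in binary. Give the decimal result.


1011000 + 1000001 = 10011001 = 153

153


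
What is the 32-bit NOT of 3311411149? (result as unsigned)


~0b11000101011000000001111111001101 = 0b111010100111111110000000110010 = 983556146 (32-bit unsigned)

983556146


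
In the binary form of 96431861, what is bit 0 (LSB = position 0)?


0b101101111110110111011110101, position 0 = 1

1


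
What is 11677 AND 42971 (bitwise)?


0b10110110011101 & 0b1010011111011011 = 0b10010110011001 = 9625

9625


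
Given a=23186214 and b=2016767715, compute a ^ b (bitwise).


23186214 ^ 2016767715 = 2035590597

2035590597


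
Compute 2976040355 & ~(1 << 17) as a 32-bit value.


2976040355 & ~(1 << 17) = 2975909283

2975909283


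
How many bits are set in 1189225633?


0b1000110111000100010010010100001 has 12 set bits

12


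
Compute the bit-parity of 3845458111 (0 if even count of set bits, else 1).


0b11100101001101010000100010111111 has 17 ones => parity 1

1


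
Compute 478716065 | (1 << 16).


478716065 | (1 << 16) = 478716065 | 65536 = 478781601

478781601


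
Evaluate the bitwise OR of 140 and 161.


0b10001100 | 0b10100001 = 0b10101101 = 173

173


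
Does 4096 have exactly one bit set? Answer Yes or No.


0b1000000000000. Only one bit set => Yes

Yes


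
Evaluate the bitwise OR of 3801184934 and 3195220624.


0b11100010100100010111101010100110 | 0b10111110011100110011001010010000 = 0b11111110111100110111101010110110 = 4277369526

4277369526


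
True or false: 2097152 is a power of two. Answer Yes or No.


0b1000000000000000000000. Only one bit set => Yes

Yes


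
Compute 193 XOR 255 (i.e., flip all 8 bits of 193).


193 ^ 255 = 62

62


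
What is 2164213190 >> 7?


0b10000000111111110100010111000110 >> 7 = 0b1000000011111111010001011 = 16907915

16907915


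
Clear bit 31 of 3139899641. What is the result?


3139899641 & ~(1 << 31) = 992415993

992415993


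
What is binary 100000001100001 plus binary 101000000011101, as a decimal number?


100000001100001 + 101000000011101 = 1001000001111110 = 36990

36990


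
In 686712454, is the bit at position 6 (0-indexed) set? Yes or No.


0b101000111011100110011010000110, bit 6 = 0. No

No


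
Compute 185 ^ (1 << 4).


185 ^ (1 << 4) = 185 ^ 16 = 169

169


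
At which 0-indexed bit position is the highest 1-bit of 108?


0b1101100. Highest set bit at position 6

6


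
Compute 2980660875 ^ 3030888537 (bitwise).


0b10110001101010010100011010001011 ^ 0b10110100101001111011000001011001 = 0b101000011101111011011010010 = 84866770

84866770


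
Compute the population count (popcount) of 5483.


0b1010101101011 has 8 set bits

8


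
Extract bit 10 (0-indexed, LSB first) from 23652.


0b101110001100100, position 10 = 1

1


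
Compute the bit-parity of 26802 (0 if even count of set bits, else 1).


0b110100010110010 has 7 ones => parity 1

1


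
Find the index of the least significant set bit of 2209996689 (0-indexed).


0b10000011101110011101111110010001. Lowest set bit at position 0

0


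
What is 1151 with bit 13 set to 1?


1151 | (1 << 13) = 1151 | 8192 = 9343

9343


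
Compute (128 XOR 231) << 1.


Step 1: 128 ^ 231 = 103
Step 2: 103 << 1 = 206

206


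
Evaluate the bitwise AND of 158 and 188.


0b10011110 & 0b10111100 = 0b10011100 = 156

156


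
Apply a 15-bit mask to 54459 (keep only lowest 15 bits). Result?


54459 & 32767 = 21691

21691


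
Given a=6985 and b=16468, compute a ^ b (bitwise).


6985 ^ 16468 = 23325

23325


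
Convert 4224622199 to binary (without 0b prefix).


4224622199 = 11111011110011101001111001110111 in binary

11111011110011101001111001110111


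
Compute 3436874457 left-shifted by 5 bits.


0b11001100110110101000101011011001 << 5 = 0b1100110011011010100010101101100100000 = 109979982624

109979982624


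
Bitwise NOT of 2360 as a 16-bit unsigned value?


~0b100100111000 = 0b1111011011000111 = 63175 (16-bit unsigned)

63175


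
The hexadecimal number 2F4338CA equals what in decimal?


2F4338CA hex = 792934602 decimal

792934602


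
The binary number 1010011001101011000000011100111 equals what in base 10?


1010011001101011000000011100111 in decimal = 1396015335

1396015335


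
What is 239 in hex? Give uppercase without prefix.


239 = EF hex

EF


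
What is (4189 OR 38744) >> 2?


Step 1: 4189 | 38744 = 38749
Step 2: 38749 >> 2 = 9687

9687


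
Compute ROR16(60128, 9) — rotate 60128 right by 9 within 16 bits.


Rotate 0b1110101011100000 right by 9 (16-bit) = 0b111000001110101 = 28789

28789


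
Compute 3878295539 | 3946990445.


0b11100111001010100001011111110011 | 0b11101011010000100100101101101101 = 0b11101111011010100101111111111111 = 4016726015

4016726015


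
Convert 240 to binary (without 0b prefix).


240 = 11110000 in binary

11110000


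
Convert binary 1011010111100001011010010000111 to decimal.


1011010111100001011010010000111 in decimal = 1525724295

1525724295


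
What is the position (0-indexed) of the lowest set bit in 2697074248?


0b10100000110000100001011001001000. Lowest set bit at position 3

3


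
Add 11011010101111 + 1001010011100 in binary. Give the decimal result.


11011010101111 + 1001010011100 = 100100101001011 = 18763

18763


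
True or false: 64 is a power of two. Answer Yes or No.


0b1000000. Only one bit set => Yes

Yes


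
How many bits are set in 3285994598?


0b11000011110111000100110001100110 has 16 set bits

16


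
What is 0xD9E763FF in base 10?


D9E763FF hex = 3655820287 decimal

3655820287


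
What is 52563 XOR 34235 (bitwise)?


0b1100110101010011 ^ 0b1000010110111011 = 0b100100011101000 = 18664

18664


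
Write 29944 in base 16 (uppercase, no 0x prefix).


29944 = 74F8 hex

74F8


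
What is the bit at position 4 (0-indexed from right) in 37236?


0b1001000101110100, position 4 = 1

1


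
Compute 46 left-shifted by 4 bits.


0b101110 << 4 = 0b1011100000 = 736

736


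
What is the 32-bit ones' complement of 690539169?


690539169 ^ 4294967295 = 3604428126

3604428126


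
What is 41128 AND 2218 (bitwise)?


0b1010000010101000 & 0b100010101010 = 0b10101000 = 168

168


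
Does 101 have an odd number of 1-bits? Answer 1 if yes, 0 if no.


0b1100101 has 4 ones => parity 0

0


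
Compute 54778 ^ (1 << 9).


54778 ^ (1 << 9) = 54778 ^ 512 = 55290

55290


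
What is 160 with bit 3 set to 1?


160 | (1 << 3) = 160 | 8 = 168

168


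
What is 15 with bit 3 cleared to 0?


15 & ~(1 << 3) = 7

7


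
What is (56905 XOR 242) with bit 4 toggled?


Step 1: 56905 ^ 242 = 57019
Step 2: 57019 ^ (1 << 4) = 57019 ^ 16 = 57003

57003


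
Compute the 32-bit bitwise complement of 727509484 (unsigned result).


~0b101011010111001110100111101100 = 0b11010100101000110001011000010011 = 3567457811 (32-bit unsigned)

3567457811


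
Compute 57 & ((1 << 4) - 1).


57 & 15 = 9

9


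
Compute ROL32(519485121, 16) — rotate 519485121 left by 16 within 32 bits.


Rotate 0b11110111101101011011011000001 left by 16 (32-bit) = 0b10110110110000010001111011110110 = 3066109686

3066109686


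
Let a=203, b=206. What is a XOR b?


203 ^ 206 = 5

5


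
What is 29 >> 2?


0b11101 >> 2 = 0b111 = 7

7


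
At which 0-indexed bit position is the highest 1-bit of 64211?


0b1111101011010011. Highest set bit at position 15

15


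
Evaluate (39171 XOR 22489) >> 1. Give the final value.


Step 1: 39171 ^ 22489 = 52954
Step 2: 52954 >> 1 = 26477

26477


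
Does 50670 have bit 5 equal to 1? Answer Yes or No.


0b1100010111101110, bit 5 = 1. Yes

Yes


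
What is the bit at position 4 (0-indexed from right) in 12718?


0b11000110101110, position 4 = 0

0


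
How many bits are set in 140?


0b10001100 has 3 set bits

3


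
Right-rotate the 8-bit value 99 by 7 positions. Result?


Rotate 0b1100011 right by 7 (8-bit) = 0b11000110 = 198

198


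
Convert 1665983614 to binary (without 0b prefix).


1665983614 = 1100011010011001110010001111110 in binary

1100011010011001110010001111110


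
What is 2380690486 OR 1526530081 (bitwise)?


0b10001101111001100111010000110110 | 0b1011010111111010000000000100001 = 0b11011111111111110111010000110111 = 3758060599

3758060599


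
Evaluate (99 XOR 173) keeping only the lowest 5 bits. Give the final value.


Step 1: 99 ^ 173 = 206
Step 2: 206 & 31 = 14

14


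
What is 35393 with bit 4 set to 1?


35393 | (1 << 4) = 35393 | 16 = 35409

35409


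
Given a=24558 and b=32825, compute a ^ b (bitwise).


24558 ^ 32825 = 57303

57303


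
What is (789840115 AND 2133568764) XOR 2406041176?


Step 1: 789840115 & 2133568764 = 788529392
Step 2: 788529392 ^ 2406041176 = 2691253928

2691253928


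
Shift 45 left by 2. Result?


0b101101 << 2 = 0b10110100 = 180

180


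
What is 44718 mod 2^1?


44718 & 1 = 0

0


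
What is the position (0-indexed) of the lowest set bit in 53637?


0b1101000110000101. Lowest set bit at position 0

0


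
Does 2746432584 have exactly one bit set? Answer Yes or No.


0b10100011101100110011110001001000. Multiple bits set => No

No


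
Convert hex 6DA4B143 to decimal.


6DA4B143 hex = 1839509827 decimal

1839509827


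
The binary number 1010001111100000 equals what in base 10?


1010001111100000 in decimal = 41952

41952


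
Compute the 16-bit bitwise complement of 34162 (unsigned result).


~0b1000010101110010 = 0b111101010001101 = 31373 (16-bit unsigned)

31373


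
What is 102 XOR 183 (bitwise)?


0b1100110 ^ 0b10110111 = 0b11010001 = 209

209


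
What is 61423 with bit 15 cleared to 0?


61423 & ~(1 << 15) = 28655

28655


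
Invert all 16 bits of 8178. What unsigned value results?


8178 ^ 65535 = 57357

57357


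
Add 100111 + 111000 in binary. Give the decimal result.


100111 + 111000 = 1011111 = 95

95


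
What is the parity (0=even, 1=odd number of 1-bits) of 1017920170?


0b111100101011000011101010101010 has 16 ones => parity 0

0


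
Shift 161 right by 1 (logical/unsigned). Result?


0b10100001 >> 1 = 0b1010000 = 80

80


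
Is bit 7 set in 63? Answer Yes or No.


0b111111, bit 7 = 0. No

No


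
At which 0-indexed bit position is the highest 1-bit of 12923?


0b11001001111011. Highest set bit at position 13

13


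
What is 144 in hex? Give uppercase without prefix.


144 = 90 hex

90


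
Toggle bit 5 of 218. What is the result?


218 ^ (1 << 5) = 218 ^ 32 = 250

250


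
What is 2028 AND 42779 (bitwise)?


0b11111101100 & 0b1010011100011011 = 0b11100001000 = 1800

1800


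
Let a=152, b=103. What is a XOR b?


152 ^ 103 = 255

255


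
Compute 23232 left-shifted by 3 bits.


0b101101011000000 << 3 = 0b101101011000000000 = 185856

185856


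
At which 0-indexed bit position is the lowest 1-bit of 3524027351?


0b11010010000011000110001111010111. Lowest set bit at position 0

0


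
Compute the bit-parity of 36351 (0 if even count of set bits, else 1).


0b1000110111111111 has 12 ones => parity 0

0


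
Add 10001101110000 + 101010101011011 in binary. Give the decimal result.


10001101110000 + 101010101011011 = 111100011001011 = 30923

30923


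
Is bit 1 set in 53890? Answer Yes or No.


0b1101001010000010, bit 1 = 1. Yes

Yes


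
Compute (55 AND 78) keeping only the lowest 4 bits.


Step 1: 55 & 78 = 6
Step 2: 6 & 15 = 6

6


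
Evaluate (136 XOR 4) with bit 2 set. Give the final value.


Step 1: 136 ^ 4 = 140
Step 2: 140 | (1 << 2) = 140 | 4 = 140

140


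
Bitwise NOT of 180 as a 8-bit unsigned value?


~0b10110100 = 0b1001011 = 75 (8-bit unsigned)

75


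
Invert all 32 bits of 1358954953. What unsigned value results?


1358954953 ^ 4294967295 = 2936012342

2936012342


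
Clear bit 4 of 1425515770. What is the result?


1425515770 & ~(1 << 4) = 1425515754

1425515754


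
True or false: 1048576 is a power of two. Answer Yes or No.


0b100000000000000000000. Only one bit set => Yes

Yes


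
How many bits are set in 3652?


0b111001000100 has 5 set bits

5


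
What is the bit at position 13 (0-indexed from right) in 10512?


0b10100100010000, position 13 = 1

1


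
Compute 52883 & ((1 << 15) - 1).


52883 & 32767 = 20115

20115


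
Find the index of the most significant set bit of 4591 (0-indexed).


0b1000111101111. Highest set bit at position 12

12


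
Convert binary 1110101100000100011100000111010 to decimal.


1110101100000100011100000111010 in decimal = 1971468346

1971468346


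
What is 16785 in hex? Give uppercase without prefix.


16785 = 4191 hex

4191


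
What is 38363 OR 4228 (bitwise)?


0b1001010111011011 | 0b1000010000100 = 0b1001010111011111 = 38367

38367


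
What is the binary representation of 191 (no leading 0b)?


191 = 10111111 in binary

10111111


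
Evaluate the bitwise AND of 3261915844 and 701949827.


0b11000010011011001110001011000100 & 0b101001110101101110011110000011 = 0b10001001110001010000000 = 4514432

4514432


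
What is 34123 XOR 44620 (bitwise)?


0b1000010101001011 ^ 0b1010111001001100 = 0b10101100000111 = 11015

11015


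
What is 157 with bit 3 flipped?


157 ^ (1 << 3) = 157 ^ 8 = 149

149


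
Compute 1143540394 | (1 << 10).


1143540394 | (1 << 10) = 1143540394 | 1024 = 1143541418

1143541418


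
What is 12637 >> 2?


0b11000101011101 >> 2 = 0b110001010111 = 3159

3159


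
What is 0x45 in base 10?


45 hex = 69 decimal

69


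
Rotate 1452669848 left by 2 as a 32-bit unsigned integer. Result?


Rotate 0b1010110100101011111101110011000 left by 2 (32-bit) = 0b1011010010101111110111001100001 = 1515712097

1515712097


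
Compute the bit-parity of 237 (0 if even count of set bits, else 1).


0b11101101 has 6 ones => parity 0

0


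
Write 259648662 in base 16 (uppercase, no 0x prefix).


259648662 = F79EC96 hex

F79EC96


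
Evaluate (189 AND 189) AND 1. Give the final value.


Step 1: 189 & 189 = 189
Step 2: 189 & 1 = 1

1


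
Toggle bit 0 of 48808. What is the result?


48808 ^ (1 << 0) = 48808 ^ 1 = 48809

48809


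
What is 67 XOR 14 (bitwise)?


0b1000011 ^ 0b1110 = 0b1001101 = 77

77


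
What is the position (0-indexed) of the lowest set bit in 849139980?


0b110010100111001101100100001100. Lowest set bit at position 2

2


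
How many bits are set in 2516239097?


0b10010101111110101100001011111001 has 19 set bits

19


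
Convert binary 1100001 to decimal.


1100001 in decimal = 97

97


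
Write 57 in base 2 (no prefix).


57 = 111001 in binary

111001


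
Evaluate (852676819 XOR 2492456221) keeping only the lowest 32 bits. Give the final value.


Step 1: 852676819 ^ 2492456221 = 2791116238
Step 2: 2791116238 & 4294967295 = 2791116238

2791116238


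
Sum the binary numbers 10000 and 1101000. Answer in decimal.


10000 + 1101000 = 1111000 = 120

120


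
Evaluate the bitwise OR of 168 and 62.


0b10101000 | 0b111110 = 0b10111110 = 190

190


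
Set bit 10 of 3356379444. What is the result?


3356379444 | (1 << 10) = 3356379444 | 1024 = 3356380468

3356380468


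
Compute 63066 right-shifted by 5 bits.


0b1111011001011010 >> 5 = 0b11110110010 = 1970

1970


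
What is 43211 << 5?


0b1010100011001011 << 5 = 0b101010001100101100000 = 1382752

1382752


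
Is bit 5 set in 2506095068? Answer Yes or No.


0b10010101010111111111100111011100, bit 5 = 0. No

No


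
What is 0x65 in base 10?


65 hex = 101 decimal

101


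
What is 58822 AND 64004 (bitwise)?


0b1110010111000110 & 0b1111101000000100 = 0b1110000000000100 = 57348

57348


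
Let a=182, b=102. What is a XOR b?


182 ^ 102 = 208

208


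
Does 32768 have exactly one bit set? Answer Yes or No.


0b1000000000000000. Only one bit set => Yes

Yes


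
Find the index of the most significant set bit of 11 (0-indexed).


0b1011. Highest set bit at position 3

3


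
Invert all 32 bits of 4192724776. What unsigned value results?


4192724776 ^ 4294967295 = 102242519

102242519


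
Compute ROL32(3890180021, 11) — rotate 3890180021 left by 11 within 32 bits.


Rotate 0b11100111110111110110111110110101 left by 11 (32-bit) = 0b11111011011111011010111100111110 = 4219318078

4219318078


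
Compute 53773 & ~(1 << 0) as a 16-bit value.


53773 & ~(1 << 0) = 53772

53772


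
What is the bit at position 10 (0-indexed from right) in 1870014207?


0b1101111011101100010011011111111, position 10 = 1

1


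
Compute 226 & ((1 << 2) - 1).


226 & 3 = 2

2


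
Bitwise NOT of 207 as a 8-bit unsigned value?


~0b11001111 = 0b110000 = 48 (8-bit unsigned)

48
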